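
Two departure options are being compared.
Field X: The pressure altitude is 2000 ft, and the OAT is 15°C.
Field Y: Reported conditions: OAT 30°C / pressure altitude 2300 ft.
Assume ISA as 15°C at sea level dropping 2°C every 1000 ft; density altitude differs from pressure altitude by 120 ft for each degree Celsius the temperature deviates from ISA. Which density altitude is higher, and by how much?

Field X: ISA temp = 11°C, deviation +4°C, DA = 2000 + 120 × 4 = 2480 ft.
Field Y: ISA temp = 10.4°C, deviation +19.6°C, DA = 2300 + 120 × 19.6 = 4652 ft.
Field Y is higher by 4652 − 2480 = 2172 ft.

Field Y by 2172 ft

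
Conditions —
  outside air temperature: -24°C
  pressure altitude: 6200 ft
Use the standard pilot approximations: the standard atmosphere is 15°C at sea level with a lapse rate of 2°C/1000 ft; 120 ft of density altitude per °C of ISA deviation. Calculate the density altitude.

3008 ft

ISA temperature at 6200 ft = 15 − 2 × (6200/1000) = 2.6°C.
ISA deviation = -24 − 2.6 = -26.6°C.
Density altitude = 6200 + 120 × (-26.6) = 6200 + (-3192) = 3008 ft.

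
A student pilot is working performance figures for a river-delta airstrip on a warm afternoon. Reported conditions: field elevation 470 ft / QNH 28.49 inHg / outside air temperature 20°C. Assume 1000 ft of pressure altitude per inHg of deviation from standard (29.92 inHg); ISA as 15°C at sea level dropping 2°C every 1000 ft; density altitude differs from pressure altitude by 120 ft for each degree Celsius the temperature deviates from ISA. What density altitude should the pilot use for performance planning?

2956 ft

Pressure altitude = 470 + (29.92 − 28.49) × 1000 = 470 + (+1430) = 1900 ft.
ISA temperature at 1900 ft = 15 − 2 × (1900/1000) = 11.2°C.
ISA deviation = 20 − 11.2 = +8.8°C.
Density altitude = 1900 + 120 × (8.8) = 2956 ft.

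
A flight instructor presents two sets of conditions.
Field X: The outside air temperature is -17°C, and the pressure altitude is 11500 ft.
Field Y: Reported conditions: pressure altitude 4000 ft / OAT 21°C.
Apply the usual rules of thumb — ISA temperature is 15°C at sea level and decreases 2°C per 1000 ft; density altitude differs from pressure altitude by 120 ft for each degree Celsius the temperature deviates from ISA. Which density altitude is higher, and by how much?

Field X: ISA temp = -8°C, deviation -9°C, DA = 11500 + 120 × (-9) = 10420 ft.
Field Y: ISA temp = 7°C, deviation +14°C, DA = 4000 + 120 × 14 = 5680 ft.
Field X is higher by 10420 − 5680 = 4740 ft.

Field X by 4740 ft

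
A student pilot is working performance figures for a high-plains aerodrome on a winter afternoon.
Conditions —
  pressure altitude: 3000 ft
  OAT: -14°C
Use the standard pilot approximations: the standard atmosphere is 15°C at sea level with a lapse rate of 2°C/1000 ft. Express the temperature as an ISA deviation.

ISA temperature at 3000 ft = 15 − 2 × (3000/1000) = 9°C.
Deviation = OAT − ISA = -14 − 9 = -23°C.

ISA-23°C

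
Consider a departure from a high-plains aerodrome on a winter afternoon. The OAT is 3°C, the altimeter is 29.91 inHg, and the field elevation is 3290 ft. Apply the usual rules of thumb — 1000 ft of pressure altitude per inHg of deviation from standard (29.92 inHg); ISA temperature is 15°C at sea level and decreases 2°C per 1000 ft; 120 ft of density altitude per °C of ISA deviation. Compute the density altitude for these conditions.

2652 ft

Pressure altitude = 3290 + (29.92 − 29.91) × 1000 = 3290 + (+10) = 3300 ft.
ISA temperature at 3300 ft = 15 − 2 × (3300/1000) = 8.4°C.
ISA deviation = 3 − 8.4 = -5.4°C.
Density altitude = 3300 + 120 × (-5.4) = 2652 ft.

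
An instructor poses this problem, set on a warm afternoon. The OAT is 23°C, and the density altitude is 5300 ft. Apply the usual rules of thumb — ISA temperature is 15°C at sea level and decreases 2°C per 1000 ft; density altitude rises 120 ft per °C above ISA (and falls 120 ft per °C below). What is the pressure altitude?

DA = PA + 120 × (OAT − (15 − 2·PA/1000)) = PA + 120·OAT − 1800 + 0.24·PA = 1.24·PA + 120·OAT − 1800.
So 1.24·PA = 5300 − 120 × 23 + 1800 = 4340.
PA = 4340 / 1.24 = 3500 ft.

3500 ft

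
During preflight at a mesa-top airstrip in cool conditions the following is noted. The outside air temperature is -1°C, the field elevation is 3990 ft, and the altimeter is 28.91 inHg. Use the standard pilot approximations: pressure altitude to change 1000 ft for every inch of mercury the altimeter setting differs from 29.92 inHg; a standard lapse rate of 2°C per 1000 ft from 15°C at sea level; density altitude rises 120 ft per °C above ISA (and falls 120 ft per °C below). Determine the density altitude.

Pressure altitude = 3990 + (29.92 − 28.91) × 1000 = 3990 + (+1010) = 5000 ft.
ISA temperature at 5000 ft = 15 − 2 × (5000/1000) = 5°C.
ISA deviation = -1 − 5 = -6°C.
Density altitude = 5000 + 120 × (-6) = 4280 ft.

4280 ft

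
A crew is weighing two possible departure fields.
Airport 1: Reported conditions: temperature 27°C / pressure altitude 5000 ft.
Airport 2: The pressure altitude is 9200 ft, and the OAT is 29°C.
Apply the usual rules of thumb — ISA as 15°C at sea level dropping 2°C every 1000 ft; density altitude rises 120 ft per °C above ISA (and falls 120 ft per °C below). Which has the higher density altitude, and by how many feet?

Airport 1: ISA temp = 5°C, deviation +22°C, DA = 5000 + 120 × 22 = 7640 ft.
Airport 2: ISA temp = -3.4°C, deviation +32.4°C, DA = 9200 + 120 × 32.4 = 13088 ft.
Airport 2 is higher by 13088 − 7640 = 5448 ft.

Airport 2 by 5448 ft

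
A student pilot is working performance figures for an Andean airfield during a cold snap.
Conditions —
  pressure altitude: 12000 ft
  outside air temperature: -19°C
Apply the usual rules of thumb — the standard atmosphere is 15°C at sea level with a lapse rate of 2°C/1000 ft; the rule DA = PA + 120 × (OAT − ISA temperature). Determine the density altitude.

ISA temperature at 12000 ft = 15 − 2 × (12000/1000) = -9°C.
ISA deviation = -19 − (-9) = -10°C.
Density altitude = 12000 + 120 × (-10) = 12000 + (-1200) = 10800 ft.

10800 ft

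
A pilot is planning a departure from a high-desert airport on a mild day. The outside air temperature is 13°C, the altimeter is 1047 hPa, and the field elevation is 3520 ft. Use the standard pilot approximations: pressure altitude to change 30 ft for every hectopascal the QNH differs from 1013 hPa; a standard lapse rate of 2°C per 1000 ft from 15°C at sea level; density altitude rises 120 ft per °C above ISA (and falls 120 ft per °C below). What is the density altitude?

2860 ft

Pressure altitude = 3520 + (1013 − 1047) × 30 = 3520 + (-1020) = 2500 ft.
ISA temperature at 2500 ft = 15 − 2 × (2500/1000) = 10°C.
ISA deviation = 13 − 10 = +3°C.
Density altitude = 2500 + 120 × (3) = 2860 ft.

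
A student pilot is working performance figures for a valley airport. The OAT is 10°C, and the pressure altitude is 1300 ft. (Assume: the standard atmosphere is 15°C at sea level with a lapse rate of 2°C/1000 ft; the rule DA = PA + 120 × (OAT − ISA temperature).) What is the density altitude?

ISA temperature at 1300 ft = 15 − 2 × (1300/1000) = 12.4°C.
ISA deviation = 10 − 12.4 = -2.4°C.
Density altitude = 1300 + 120 × (-2.4) = 1300 + (-288) = 1012 ft.

1012 ft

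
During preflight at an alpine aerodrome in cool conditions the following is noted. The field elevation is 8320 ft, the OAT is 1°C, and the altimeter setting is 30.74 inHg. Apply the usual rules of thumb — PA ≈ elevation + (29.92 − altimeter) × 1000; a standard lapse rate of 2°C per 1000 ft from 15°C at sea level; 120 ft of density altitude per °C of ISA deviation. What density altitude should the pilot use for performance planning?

7620 ft

Pressure altitude = 8320 + (29.92 − 30.74) × 1000 = 8320 + (-820) = 7500 ft.
ISA temperature at 7500 ft = 15 − 2 × (7500/1000) = 0°C.
ISA deviation = 1 − 0 = +1°C.
Density altitude = 7500 + 120 × (1) = 7620 ft.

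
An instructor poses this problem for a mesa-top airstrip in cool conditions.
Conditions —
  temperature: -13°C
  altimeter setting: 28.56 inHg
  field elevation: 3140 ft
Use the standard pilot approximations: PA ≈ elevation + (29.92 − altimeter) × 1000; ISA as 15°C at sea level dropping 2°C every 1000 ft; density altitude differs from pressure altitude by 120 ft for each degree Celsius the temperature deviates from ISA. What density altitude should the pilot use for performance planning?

2220 ft

Pressure altitude = 3140 + (29.92 − 28.56) × 1000 = 3140 + (+1360) = 4500 ft.
ISA temperature at 4500 ft = 15 − 2 × (4500/1000) = 6°C.
ISA deviation = -13 − 6 = -19°C.
Density altitude = 4500 + 120 × (-19) = 2220 ft.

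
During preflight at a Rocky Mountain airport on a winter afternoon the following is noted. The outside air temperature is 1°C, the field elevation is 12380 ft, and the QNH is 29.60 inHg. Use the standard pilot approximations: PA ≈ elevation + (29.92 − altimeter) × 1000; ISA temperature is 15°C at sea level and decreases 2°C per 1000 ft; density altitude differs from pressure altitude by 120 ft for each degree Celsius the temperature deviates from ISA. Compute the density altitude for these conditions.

14068 ft

Pressure altitude = 12380 + (29.92 − 29.60) × 1000 = 12380 + (+320) = 12700 ft.
ISA temperature at 12700 ft = 15 − 2 × (12700/1000) = -10.4°C.
ISA deviation = 1 − (-10.4) = +11.4°C.
Density altitude = 12700 + 120 × (11.4) = 14068 ft.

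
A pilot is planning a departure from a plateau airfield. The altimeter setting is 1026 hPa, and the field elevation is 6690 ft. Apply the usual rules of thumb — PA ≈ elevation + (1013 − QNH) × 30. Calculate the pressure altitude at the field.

Pressure correction = (1013 − 1026) × 30 = -390 ft.
Pressure altitude = 6690 + (-390) = 6300 ft.

6300 ft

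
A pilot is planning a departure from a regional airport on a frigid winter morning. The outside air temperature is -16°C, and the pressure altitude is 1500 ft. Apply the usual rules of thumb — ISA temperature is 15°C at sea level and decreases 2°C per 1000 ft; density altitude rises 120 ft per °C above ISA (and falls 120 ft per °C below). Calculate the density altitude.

-1860 ft

ISA temperature at 1500 ft = 15 − 2 × (1500/1000) = 12°C.
ISA deviation = -16 − 12 = -28°C.
Density altitude = 1500 + 120 × (-28) = 1500 + (-3360) = -1860 ft.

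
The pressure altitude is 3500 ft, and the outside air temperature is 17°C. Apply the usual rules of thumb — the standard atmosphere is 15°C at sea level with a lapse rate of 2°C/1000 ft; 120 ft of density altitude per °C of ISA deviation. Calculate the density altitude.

4580 ft

ISA temperature at 3500 ft = 15 − 2 × (3500/1000) = 8°C.
ISA deviation = 17 − 8 = +9°C.
Density altitude = 3500 + 120 × (9) = 3500 + (+1080) = 4580 ft.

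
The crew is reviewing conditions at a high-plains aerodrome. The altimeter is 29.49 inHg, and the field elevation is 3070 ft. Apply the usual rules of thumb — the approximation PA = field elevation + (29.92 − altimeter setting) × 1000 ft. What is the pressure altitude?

3500 ft

Pressure correction = (29.92 − 29.49) × 1000 = +430 ft.
Pressure altitude = 3070 + (+430) = 3500 ft.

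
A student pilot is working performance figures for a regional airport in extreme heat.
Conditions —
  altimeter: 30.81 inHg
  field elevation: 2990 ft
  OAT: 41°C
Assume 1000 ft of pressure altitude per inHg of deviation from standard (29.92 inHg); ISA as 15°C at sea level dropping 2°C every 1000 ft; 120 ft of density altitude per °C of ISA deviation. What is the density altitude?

5724 ft

Pressure altitude = 2990 + (29.92 − 30.81) × 1000 = 2990 + (-890) = 2100 ft.
ISA temperature at 2100 ft = 15 − 2 × (2100/1000) = 10.8°C.
ISA deviation = 41 − 10.8 = +30.2°C.
Density altitude = 2100 + 120 × (30.2) = 5724 ft.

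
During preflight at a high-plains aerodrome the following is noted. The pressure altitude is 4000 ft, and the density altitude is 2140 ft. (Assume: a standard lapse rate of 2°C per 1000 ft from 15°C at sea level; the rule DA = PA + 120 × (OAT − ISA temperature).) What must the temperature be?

Density altitude − pressure altitude = 2140 − 4000 = -1860 ft.
At 120 ft/°C that is an ISA deviation of -1860/120 = -15.5°C.
ISA temperature at 4000 ft = 15 − 2 × (4000/1000) = 7°C.
OAT = ISA + deviation = 7 + (-15.5) = -8.5°C.

-8.5°C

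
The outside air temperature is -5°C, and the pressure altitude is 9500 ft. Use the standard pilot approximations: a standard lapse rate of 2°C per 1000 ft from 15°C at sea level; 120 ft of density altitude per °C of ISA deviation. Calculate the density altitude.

ISA temperature at 9500 ft = 15 − 2 × (9500/1000) = -4°C.
ISA deviation = -5 − (-4) = -1°C.
Density altitude = 9500 + 120 × (-1) = 9500 + (-120) = 9380 ft.

9380 ft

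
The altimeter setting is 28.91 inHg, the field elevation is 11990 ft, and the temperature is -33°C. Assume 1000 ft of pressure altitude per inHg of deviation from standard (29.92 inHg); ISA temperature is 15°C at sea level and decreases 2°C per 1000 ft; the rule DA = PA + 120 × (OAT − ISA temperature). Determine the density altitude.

10360 ft

Pressure altitude = 11990 + (29.92 − 28.91) × 1000 = 11990 + (+1010) = 13000 ft.
ISA temperature at 13000 ft = 15 − 2 × (13000/1000) = -11°C.
ISA deviation = -33 − (-11) = -22°C.
Density altitude = 13000 + 120 × (-22) = 10360 ft.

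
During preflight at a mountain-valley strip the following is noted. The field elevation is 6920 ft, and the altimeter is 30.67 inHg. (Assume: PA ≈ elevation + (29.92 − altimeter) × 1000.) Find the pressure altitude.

6170 ft

Pressure correction = (29.92 − 30.67) × 1000 = -750 ft.
Pressure altitude = 6920 + (-750) = 6170 ft.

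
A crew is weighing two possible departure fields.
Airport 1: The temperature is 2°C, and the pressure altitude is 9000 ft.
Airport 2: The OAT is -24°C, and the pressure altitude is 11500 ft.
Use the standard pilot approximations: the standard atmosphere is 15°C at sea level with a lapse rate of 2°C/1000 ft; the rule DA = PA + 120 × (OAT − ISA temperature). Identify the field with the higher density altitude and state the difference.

Airport 1: ISA temp = -3°C, deviation +5°C, DA = 9000 + 120 × 5 = 9600 ft.
Airport 2: ISA temp = -8°C, deviation -16°C, DA = 11500 + 120 × (-16) = 9580 ft.
Airport 1 is higher by 9600 − 9580 = 20 ft.

Airport 1 by 20 ft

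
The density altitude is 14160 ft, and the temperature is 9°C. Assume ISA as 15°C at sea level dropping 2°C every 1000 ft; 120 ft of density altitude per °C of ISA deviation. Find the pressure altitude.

DA = PA + 120 × (OAT − (15 − 2·PA/1000)) = PA + 120·OAT − 1800 + 0.24·PA = 1.24·PA + 120·OAT − 1800.
So 1.24·PA = 14160 − 120 × 9 + 1800 = 14880.
PA = 14880 / 1.24 = 12000 ft.

12000 ft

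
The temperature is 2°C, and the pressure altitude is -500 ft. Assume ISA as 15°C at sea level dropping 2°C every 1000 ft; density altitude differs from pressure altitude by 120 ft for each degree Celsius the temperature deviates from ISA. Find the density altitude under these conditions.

ISA temperature at -500 ft = 15 − 2 × (-500/1000) = 16°C.
ISA deviation = 2 − 16 = -14°C.
Density altitude = -500 + 120 × (-14) = -500 + (-1680) = -2180 ft.

-2180 ft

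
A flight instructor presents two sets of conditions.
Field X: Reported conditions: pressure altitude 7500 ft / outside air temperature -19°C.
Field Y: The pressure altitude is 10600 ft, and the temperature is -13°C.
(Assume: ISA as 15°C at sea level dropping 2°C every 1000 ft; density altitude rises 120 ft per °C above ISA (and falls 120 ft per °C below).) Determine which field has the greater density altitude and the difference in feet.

Field X: ISA temp = 0°C, deviation -19°C, DA = 7500 + 120 × (-19) = 5220 ft.
Field Y: ISA temp = -6.2°C, deviation -6.8°C, DA = 10600 + 120 × (-6.8) = 9784 ft.
Field Y is higher by 9784 − 5220 = 4564 ft.

Field Y by 4564 ft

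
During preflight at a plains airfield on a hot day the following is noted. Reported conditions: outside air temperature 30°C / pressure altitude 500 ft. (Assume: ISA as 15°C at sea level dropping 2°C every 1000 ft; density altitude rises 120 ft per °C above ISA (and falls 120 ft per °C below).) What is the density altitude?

ISA temperature at 500 ft = 15 − 2 × (500/1000) = 14°C.
ISA deviation = 30 − 14 = +16°C.
Density altitude = 500 + 120 × (16) = 500 + (+1920) = 2420 ft.

2420 ft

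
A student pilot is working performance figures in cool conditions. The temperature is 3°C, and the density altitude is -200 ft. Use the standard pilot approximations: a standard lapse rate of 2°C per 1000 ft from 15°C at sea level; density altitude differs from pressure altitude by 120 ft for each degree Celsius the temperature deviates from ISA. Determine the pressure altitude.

1000 ft

DA = PA + 120 × (OAT − (15 − 2·PA/1000)) = PA + 120·OAT − 1800 + 0.24·PA = 1.24·PA + 120·OAT − 1800.
So 1.24·PA = -200 − 120 × 3 + 1800 = 1240.
PA = 1240 / 1.24 = 1000 ft.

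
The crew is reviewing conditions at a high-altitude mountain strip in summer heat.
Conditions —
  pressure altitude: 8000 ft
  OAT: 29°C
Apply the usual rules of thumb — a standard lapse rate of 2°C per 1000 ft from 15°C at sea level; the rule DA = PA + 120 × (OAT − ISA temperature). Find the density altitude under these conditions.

ISA temperature at 8000 ft = 15 − 2 × (8000/1000) = -1°C.
ISA deviation = 29 − (-1) = +30°C.
Density altitude = 8000 + 120 × (30) = 8000 + (+3600) = 11600 ft.

11600 ft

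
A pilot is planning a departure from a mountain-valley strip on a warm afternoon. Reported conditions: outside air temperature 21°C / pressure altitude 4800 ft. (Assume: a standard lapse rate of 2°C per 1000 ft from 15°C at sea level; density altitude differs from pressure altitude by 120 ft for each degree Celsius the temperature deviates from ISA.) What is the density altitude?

ISA temperature at 4800 ft = 15 − 2 × (4800/1000) = 5.4°C.
ISA deviation = 21 − 5.4 = +15.6°C.
Density altitude = 4800 + 120 × (15.6) = 4800 + (+1872) = 6672 ft.

6672 ft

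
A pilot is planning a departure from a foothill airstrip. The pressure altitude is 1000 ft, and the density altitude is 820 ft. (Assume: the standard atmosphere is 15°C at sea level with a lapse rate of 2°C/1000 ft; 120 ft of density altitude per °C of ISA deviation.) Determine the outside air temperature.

11.5°C

Density altitude − pressure altitude = 820 − 1000 = -180 ft.
At 120 ft/°C that is an ISA deviation of -180/120 = -1.5°C.
ISA temperature at 1000 ft = 15 − 2 × (1000/1000) = 13°C.
OAT = ISA + deviation = 13 + (-1.5) = 11.5°C.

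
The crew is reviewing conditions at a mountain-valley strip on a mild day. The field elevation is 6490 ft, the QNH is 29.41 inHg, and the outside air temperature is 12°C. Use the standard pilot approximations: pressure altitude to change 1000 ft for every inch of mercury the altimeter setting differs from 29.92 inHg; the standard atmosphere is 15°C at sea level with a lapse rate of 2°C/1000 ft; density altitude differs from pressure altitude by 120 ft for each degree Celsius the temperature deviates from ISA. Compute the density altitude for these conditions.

Pressure altitude = 6490 + (29.92 − 29.41) × 1000 = 6490 + (+510) = 7000 ft.
ISA temperature at 7000 ft = 15 − 2 × (7000/1000) = 1°C.
ISA deviation = 12 − 1 = +11°C.
Density altitude = 7000 + 120 × (11) = 8320 ft.

8320 ft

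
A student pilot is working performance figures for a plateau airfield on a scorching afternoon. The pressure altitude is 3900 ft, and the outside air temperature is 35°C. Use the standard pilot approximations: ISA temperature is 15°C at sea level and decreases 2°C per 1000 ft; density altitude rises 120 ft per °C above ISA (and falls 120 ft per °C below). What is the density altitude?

7236 ft

ISA temperature at 3900 ft = 15 − 2 × (3900/1000) = 7.2°C.
ISA deviation = 35 − 7.2 = +27.8°C.
Density altitude = 3900 + 120 × (27.8) = 3900 + (+3336) = 7236 ft.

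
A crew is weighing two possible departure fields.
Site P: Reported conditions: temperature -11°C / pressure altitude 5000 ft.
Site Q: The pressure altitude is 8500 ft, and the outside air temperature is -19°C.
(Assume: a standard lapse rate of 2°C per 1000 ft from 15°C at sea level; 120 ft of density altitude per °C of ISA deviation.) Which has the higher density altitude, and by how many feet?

Site Q by 3380 ft

Site P: ISA temp = 5°C, deviation -16°C, DA = 5000 + 120 × (-16) = 3080 ft.
Site Q: ISA temp = -2°C, deviation -17°C, DA = 8500 + 120 × (-17) = 6460 ft.
Site Q is higher by 6460 − 3080 = 3380 ft.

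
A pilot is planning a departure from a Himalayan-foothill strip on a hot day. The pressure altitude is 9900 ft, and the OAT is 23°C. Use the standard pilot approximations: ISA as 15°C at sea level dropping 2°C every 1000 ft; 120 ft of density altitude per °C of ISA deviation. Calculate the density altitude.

ISA temperature at 9900 ft = 15 − 2 × (9900/1000) = -4.8°C.
ISA deviation = 23 − (-4.8) = +27.8°C.
Density altitude = 9900 + 120 × (27.8) = 9900 + (+3336) = 13236 ft.

13236 ft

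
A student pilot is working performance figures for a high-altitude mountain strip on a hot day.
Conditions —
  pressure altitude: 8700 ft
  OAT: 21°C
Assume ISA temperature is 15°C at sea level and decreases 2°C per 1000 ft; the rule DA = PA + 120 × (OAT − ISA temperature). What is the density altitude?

11508 ft

ISA temperature at 8700 ft = 15 − 2 × (8700/1000) = -2.4°C.
ISA deviation = 21 − (-2.4) = +23.4°C.
Density altitude = 8700 + 120 × (23.4) = 8700 + (+2808) = 11508 ft.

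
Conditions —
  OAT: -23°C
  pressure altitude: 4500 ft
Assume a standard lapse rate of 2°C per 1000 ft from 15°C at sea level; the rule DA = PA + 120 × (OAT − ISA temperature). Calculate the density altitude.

1020 ft

ISA temperature at 4500 ft = 15 − 2 × (4500/1000) = 6°C.
ISA deviation = -23 − 6 = -29°C.
Density altitude = 4500 + 120 × (-29) = 4500 + (-3480) = 1020 ft.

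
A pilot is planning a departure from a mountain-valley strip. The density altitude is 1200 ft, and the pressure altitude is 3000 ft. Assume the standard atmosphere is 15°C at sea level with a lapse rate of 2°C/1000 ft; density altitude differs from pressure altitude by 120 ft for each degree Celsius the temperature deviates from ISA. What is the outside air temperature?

Density altitude − pressure altitude = 1200 − 3000 = -1800 ft.
At 120 ft/°C that is an ISA deviation of -1800/120 = -15°C.
ISA temperature at 3000 ft = 15 − 2 × (3000/1000) = 9°C.
OAT = ISA + deviation = 9 + (-15) = -6°C.

-6°C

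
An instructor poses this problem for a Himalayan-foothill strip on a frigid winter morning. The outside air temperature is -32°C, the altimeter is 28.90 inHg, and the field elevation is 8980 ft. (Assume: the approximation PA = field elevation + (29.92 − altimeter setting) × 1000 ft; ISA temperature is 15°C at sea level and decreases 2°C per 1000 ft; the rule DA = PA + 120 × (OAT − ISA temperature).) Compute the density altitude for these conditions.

Pressure altitude = 8980 + (29.92 − 28.90) × 1000 = 8980 + (+1020) = 10000 ft.
ISA temperature at 10000 ft = 15 − 2 × (10000/1000) = -5°C.
ISA deviation = -32 − (-5) = -27°C.
Density altitude = 10000 + 120 × (-27) = 6760 ft.

6760 ft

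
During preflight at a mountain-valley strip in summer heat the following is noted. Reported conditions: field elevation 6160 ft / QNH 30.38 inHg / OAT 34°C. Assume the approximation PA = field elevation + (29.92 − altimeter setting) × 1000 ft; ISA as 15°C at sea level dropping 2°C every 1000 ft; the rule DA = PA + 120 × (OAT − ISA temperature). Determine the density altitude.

Pressure altitude = 6160 + (29.92 − 30.38) × 1000 = 6160 + (-460) = 5700 ft.
ISA temperature at 5700 ft = 15 − 2 × (5700/1000) = 3.6°C.
ISA deviation = 34 − 3.6 = +30.4°C.
Density altitude = 5700 + 120 × (30.4) = 9348 ft.

9348 ft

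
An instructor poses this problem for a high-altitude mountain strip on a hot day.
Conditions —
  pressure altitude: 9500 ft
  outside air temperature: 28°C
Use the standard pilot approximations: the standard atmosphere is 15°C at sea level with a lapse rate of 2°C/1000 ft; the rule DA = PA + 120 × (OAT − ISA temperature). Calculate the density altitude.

ISA temperature at 9500 ft = 15 − 2 × (9500/1000) = -4°C.
ISA deviation = 28 − (-4) = +32°C.
Density altitude = 9500 + 120 × (32) = 9500 + (+3840) = 13340 ft.

13340 ft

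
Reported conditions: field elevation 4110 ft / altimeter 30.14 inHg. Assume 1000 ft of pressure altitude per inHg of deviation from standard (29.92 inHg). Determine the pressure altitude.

Pressure correction = (29.92 − 30.14) × 1000 = -220 ft.
Pressure altitude = 4110 + (-220) = 3890 ft.

3890 ft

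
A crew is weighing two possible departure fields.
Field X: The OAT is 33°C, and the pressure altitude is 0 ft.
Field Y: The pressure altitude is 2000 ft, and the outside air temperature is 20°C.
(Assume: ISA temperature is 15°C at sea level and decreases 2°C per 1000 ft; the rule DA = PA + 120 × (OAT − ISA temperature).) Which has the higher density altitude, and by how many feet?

Field Y by 920 ft

Field X: ISA temp = 15°C, deviation +18°C, DA = 0 + 120 × 18 = 2160 ft.
Field Y: ISA temp = 11°C, deviation +9°C, DA = 2000 + 120 × 9 = 3080 ft.
Field Y is higher by 3080 − 2160 = 920 ft.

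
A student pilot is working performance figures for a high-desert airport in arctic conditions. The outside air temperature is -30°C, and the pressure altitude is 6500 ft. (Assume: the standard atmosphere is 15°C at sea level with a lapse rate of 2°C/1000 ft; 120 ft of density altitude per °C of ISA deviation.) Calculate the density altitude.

ISA temperature at 6500 ft = 15 − 2 × (6500/1000) = 2°C.
ISA deviation = -30 − 2 = -32°C.
Density altitude = 6500 + 120 × (-32) = 6500 + (-3840) = 2660 ft.

2660 ft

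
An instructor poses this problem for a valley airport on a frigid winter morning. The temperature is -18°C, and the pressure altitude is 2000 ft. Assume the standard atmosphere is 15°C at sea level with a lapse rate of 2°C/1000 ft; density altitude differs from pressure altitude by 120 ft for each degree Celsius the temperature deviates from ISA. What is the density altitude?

-1480 ft

ISA temperature at 2000 ft = 15 − 2 × (2000/1000) = 11°C.
ISA deviation = -18 − 11 = -29°C.
Density altitude = 2000 + 120 × (-29) = 2000 + (-3480) = -1480 ft.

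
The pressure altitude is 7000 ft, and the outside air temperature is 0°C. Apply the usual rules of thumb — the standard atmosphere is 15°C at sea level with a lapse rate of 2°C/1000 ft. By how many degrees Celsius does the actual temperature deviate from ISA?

ISA temperature at 7000 ft = 15 − 2 × (7000/1000) = 1°C.
Deviation = OAT − ISA = 0 − 1 = -1°C.

ISA-1°C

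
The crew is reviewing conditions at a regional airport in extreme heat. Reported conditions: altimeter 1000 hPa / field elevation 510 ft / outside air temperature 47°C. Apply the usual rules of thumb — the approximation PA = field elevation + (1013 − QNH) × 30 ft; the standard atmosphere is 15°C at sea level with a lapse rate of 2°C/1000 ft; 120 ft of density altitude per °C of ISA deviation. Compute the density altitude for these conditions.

4956 ft

Pressure altitude = 510 + (1013 − 1000) × 30 = 510 + (+390) = 900 ft.
ISA temperature at 900 ft = 15 − 2 × (900/1000) = 13.2°C.
ISA deviation = 47 − 13.2 = +33.8°C.
Density altitude = 900 + 120 × (33.8) = 4956 ft.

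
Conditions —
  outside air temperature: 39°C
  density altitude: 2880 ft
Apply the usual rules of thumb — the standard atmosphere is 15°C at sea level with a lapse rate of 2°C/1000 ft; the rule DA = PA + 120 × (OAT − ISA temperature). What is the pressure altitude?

DA = PA + 120 × (OAT − (15 − 2·PA/1000)) = PA + 120·OAT − 1800 + 0.24·PA = 1.24·PA + 120·OAT − 1800.
So 1.24·PA = 2880 − 120 × 39 + 1800 = 0.
PA = 0 / 1.24 = 0 ft.

0 ft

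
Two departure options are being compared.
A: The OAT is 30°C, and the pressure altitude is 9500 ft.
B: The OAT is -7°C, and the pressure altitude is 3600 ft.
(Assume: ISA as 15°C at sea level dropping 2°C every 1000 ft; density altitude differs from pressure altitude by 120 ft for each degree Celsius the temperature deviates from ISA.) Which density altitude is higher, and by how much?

A by 11756 ft

A: ISA temp = -4°C, deviation +34°C, DA = 9500 + 120 × 34 = 13580 ft.
B: ISA temp = 7.8°C, deviation -14.8°C, DA = 3600 + 120 × (-14.8) = 1824 ft.
A is higher by 13580 − 1824 = 11756 ft.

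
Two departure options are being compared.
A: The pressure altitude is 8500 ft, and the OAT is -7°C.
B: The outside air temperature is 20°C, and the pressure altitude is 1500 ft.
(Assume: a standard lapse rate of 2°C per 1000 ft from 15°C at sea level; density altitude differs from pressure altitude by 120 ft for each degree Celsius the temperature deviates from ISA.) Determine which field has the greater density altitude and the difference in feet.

A: ISA temp = -2°C, deviation -5°C, DA = 8500 + 120 × (-5) = 7900 ft.
B: ISA temp = 12°C, deviation +8°C, DA = 1500 + 120 × 8 = 2460 ft.
A is higher by 7900 − 2460 = 5440 ft.

A by 5440 ft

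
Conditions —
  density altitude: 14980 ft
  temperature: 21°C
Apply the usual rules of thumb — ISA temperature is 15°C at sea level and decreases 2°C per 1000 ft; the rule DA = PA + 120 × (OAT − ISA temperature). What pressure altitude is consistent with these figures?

11500 ft

DA = PA + 120 × (OAT − (15 − 2·PA/1000)) = PA + 120·OAT − 1800 + 0.24·PA = 1.24·PA + 120·OAT − 1800.
So 1.24·PA = 14980 − 120 × 21 + 1800 = 14260.
PA = 14260 / 1.24 = 11500 ft.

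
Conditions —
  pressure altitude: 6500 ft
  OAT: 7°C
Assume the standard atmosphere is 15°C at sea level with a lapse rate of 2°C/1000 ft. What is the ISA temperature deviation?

ISA temperature at 6500 ft = 15 − 2 × (6500/1000) = 2°C.
Deviation = OAT − ISA = 7 − 2 = +5°C.

ISA+5°C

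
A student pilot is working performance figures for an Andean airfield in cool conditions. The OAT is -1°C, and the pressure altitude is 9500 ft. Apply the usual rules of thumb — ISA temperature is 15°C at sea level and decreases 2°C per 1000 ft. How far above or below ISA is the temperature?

ISA temperature at 9500 ft = 15 − 2 × (9500/1000) = -4°C.
Deviation = OAT − ISA = -1 − (-4) = +3°C.

ISA+3°C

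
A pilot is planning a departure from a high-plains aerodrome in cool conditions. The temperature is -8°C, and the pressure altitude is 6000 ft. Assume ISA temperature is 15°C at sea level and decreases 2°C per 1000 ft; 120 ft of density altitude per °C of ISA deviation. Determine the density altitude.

4680 ft

ISA temperature at 6000 ft = 15 − 2 × (6000/1000) = 3°C.
ISA deviation = -8 − 3 = -11°C.
Density altitude = 6000 + 120 × (-11) = 6000 + (-1320) = 4680 ft.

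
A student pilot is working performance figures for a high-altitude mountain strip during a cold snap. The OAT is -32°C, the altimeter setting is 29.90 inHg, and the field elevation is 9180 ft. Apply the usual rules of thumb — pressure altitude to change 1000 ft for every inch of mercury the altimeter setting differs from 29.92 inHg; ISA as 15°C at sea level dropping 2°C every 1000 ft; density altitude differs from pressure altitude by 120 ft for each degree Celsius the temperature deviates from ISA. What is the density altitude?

Pressure altitude = 9180 + (29.92 − 29.90) × 1000 = 9180 + (+20) = 9200 ft.
ISA temperature at 9200 ft = 15 − 2 × (9200/1000) = -3.4°C.
ISA deviation = -32 − (-3.4) = -28.6°C.
Density altitude = 9200 + 120 × (-28.6) = 5768 ft.

5768 ft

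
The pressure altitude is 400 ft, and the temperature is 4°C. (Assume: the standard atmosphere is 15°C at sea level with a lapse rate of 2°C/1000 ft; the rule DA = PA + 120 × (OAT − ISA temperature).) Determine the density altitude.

-824 ft

ISA temperature at 400 ft = 15 − 2 × (400/1000) = 14.2°C.
ISA deviation = 4 − 14.2 = -10.2°C.
Density altitude = 400 + 120 × (-10.2) = 400 + (-1224) = -824 ft.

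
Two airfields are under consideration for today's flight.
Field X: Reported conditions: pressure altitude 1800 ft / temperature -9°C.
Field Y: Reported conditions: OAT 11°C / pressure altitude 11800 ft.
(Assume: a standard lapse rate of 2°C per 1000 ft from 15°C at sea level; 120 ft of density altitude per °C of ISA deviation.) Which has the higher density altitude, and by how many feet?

Field X: ISA temp = 11.4°C, deviation -20.4°C, DA = 1800 + 120 × (-20.4) = -648 ft.
Field Y: ISA temp = -8.6°C, deviation +19.6°C, DA = 11800 + 120 × 19.6 = 14152 ft.
Field Y is higher by 14152 − (-648) = 14800 ft.

Field Y by 14800 ft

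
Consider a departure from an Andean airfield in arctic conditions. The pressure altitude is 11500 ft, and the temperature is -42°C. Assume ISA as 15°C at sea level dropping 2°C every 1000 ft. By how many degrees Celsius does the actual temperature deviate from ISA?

ISA temperature at 11500 ft = 15 − 2 × (11500/1000) = -8°C.
Deviation = OAT − ISA = -42 − (-8) = -34°C.

ISA-34°C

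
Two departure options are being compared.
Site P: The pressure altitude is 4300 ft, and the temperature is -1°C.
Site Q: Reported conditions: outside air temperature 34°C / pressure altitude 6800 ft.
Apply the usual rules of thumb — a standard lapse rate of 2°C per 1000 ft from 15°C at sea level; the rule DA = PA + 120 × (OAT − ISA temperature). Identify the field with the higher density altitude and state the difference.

Site Q by 7300 ft

Site P: ISA temp = 6.4°C, deviation -7.4°C, DA = 4300 + 120 × (-7.4) = 3412 ft.
Site Q: ISA temp = 1.4°C, deviation +32.6°C, DA = 6800 + 120 × 32.6 = 10712 ft.
Site Q is higher by 10712 − 3412 = 7300 ft.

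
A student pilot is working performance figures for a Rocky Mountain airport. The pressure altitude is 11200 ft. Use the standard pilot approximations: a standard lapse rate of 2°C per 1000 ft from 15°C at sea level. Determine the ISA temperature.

ISA temperature = 15 − 2 × (11200/1000) = 15 − 22.4 = -7.4°C.

-7.4°C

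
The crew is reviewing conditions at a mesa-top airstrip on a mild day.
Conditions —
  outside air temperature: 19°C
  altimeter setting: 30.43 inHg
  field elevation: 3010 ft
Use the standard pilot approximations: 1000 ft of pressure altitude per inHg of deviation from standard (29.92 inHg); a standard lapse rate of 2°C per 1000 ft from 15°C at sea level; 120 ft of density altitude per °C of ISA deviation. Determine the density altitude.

Pressure altitude = 3010 + (29.92 − 30.43) × 1000 = 3010 + (-510) = 2500 ft.
ISA temperature at 2500 ft = 15 − 2 × (2500/1000) = 10°C.
ISA deviation = 19 − 10 = +9°C.
Density altitude = 2500 + 120 × (9) = 3580 ft.

3580 ft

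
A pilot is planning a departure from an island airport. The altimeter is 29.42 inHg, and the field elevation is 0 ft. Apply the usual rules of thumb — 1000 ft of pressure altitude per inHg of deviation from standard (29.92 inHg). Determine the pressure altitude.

500 ft

Pressure correction = (29.92 − 29.42) × 1000 = +500 ft.
Pressure altitude = 0 + (+500) = 500 ft.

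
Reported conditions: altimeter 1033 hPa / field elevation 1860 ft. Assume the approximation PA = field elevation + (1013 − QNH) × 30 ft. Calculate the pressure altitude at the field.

1260 ft

Pressure correction = (1013 − 1033) × 30 = -600 ft.
Pressure altitude = 1860 + (-600) = 1260 ft.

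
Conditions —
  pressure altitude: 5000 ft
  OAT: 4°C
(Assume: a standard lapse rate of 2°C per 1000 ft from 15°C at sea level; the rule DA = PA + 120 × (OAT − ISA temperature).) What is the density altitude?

4880 ft

ISA temperature at 5000 ft = 15 − 2 × (5000/1000) = 5°C.
ISA deviation = 4 − 5 = -1°C.
Density altitude = 5000 + 120 × (-1) = 5000 + (-120) = 4880 ft.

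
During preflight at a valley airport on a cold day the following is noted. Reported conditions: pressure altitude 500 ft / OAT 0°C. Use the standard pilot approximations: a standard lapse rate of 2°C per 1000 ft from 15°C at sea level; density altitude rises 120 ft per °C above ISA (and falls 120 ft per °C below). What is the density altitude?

ISA temperature at 500 ft = 15 − 2 × (500/1000) = 14°C.
ISA deviation = 0 − 14 = -14°C.
Density altitude = 500 + 120 × (-14) = 500 + (-1680) = -1180 ft.

-1180 ft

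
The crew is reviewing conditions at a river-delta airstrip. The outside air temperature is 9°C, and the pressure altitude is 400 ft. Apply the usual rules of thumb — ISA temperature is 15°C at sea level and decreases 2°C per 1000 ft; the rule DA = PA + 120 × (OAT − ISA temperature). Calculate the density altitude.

-224 ft

ISA temperature at 400 ft = 15 − 2 × (400/1000) = 14.2°C.
ISA deviation = 9 − 14.2 = -5.2°C.
Density altitude = 400 + 120 × (-5.2) = 400 + (-624) = -224 ft.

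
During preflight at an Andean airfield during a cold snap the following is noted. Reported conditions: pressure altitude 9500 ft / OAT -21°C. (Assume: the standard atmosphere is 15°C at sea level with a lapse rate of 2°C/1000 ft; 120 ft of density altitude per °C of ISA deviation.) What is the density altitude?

ISA temperature at 9500 ft = 15 − 2 × (9500/1000) = -4°C.
ISA deviation = -21 − (-4) = -17°C.
Density altitude = 9500 + 120 × (-17) = 9500 + (-2040) = 7460 ft.

7460 ft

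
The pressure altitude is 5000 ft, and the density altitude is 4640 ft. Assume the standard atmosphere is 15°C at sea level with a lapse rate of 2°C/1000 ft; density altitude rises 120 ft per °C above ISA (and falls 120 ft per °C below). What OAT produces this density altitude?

2°C

Density altitude − pressure altitude = 4640 − 5000 = -360 ft.
At 120 ft/°C that is an ISA deviation of -360/120 = -3°C.
ISA temperature at 5000 ft = 15 − 2 × (5000/1000) = 5°C.
OAT = ISA + deviation = 5 + (-3) = 2°C.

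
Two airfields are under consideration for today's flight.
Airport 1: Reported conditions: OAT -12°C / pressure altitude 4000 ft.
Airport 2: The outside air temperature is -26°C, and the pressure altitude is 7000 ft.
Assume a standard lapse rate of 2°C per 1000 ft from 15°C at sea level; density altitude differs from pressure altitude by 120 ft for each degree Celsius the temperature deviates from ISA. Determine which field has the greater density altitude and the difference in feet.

Airport 1: ISA temp = 7°C, deviation -19°C, DA = 4000 + 120 × (-19) = 1720 ft.
Airport 2: ISA temp = 1°C, deviation -27°C, DA = 7000 + 120 × (-27) = 3760 ft.
Airport 2 is higher by 3760 − 1720 = 2040 ft.

Airport 2 by 2040 ft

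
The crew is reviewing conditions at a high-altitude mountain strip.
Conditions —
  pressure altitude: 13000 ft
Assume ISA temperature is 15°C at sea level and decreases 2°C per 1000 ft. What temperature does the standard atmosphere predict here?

ISA temperature = 15 − 2 × (13000/1000) = 15 − 26 = -11°C.

-11°C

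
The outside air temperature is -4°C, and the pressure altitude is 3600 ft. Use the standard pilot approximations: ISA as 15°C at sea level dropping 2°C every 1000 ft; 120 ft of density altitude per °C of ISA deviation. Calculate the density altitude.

ISA temperature at 3600 ft = 15 − 2 × (3600/1000) = 7.8°C.
ISA deviation = -4 − 7.8 = -11.8°C.
Density altitude = 3600 + 120 × (-11.8) = 3600 + (-1416) = 2184 ft.

2184 ft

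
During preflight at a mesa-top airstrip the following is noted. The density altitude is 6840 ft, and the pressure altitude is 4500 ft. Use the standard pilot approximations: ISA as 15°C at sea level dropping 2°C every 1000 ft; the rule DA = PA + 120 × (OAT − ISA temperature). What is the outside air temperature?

Density altitude − pressure altitude = 6840 − 4500 = +2340 ft.
At 120 ft/°C that is an ISA deviation of 2340/120 = +19.5°C.
ISA temperature at 4500 ft = 15 − 2 × (4500/1000) = 6°C.
OAT = ISA + deviation = 6 + (+19.5) = 25.5°C.

25.5°C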